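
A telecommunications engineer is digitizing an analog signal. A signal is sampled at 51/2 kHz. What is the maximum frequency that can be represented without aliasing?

The maximum frequency that can be represented without aliasing
is the Nyquist frequency: f_max = f_s / 2 = 51/2 kHz / 2 = 51/4 kHz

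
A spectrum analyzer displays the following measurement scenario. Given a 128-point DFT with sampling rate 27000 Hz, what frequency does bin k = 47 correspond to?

The frequency of DFT bin k is: f_k = k * f_s / N
f_47 = 47 * 27000 / 128 = 158625/16 Hz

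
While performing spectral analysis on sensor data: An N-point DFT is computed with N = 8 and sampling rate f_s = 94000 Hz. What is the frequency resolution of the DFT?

DFT frequency resolution = f_s / N
= 94000 / 8 = 11750 Hz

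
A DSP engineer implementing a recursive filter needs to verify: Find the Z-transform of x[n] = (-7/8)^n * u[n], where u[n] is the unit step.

The Z-transform of a^n * u[n] is z/(z-a) for |z| > |a|.
Here a = -7/8, so X(z) = z/(z - (-7/8)) = 8z/(8z + 7)
ROC: |z| > 7/8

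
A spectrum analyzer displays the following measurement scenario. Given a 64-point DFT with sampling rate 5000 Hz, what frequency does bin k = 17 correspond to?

The frequency of DFT bin k is: f_k = k * f_s / N
f_17 = 17 * 5000 / 64 = 10625/8 Hz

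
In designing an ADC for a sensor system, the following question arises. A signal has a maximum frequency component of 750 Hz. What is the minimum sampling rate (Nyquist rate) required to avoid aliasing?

By the Nyquist-Shannon sampling theorem,
the minimum sampling rate (Nyquist rate) must be at least 2 * f_max.
Nyquist rate = 2 * 750 Hz = 1500 Hz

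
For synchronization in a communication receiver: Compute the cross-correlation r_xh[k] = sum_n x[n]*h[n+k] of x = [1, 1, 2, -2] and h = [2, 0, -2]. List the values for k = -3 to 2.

Both sequences indexed from 0 and zero outside their support.
Lags with overlap: k = -3 to 2.
  r_xh[-3] = x[3]*h[0] = -4
  r_xh[-2] = x[2]*h[0] + x[3]*h[1] = 4
  r_xh[-1] = x[1]*h[0] + x[2]*h[1] + x[3]*h[2] = 6
  r_xh[0] = x[0]*h[0] + x[1]*h[1] + x[2]*h[2] = -2
  r_xh[1] = x[0]*h[1] + x[1]*h[2] = -2
  r_xh[2] = x[0]*h[2] = -2
r_xh = [-4, 4, 6, -2, -2, -2] (for k = -3, ..., 2)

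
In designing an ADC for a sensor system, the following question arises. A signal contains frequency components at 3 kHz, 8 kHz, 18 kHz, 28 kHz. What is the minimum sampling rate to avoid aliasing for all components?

The highest frequency component is f_max = 28 kHz.
Nyquist rate = 2 * f_max = 2 * 28 kHz = 56 kHz.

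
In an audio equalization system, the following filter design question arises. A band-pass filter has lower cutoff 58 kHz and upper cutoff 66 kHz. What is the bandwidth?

Bandwidth = f_high - f_low
= 66 kHz - 58 kHz = 8 kHz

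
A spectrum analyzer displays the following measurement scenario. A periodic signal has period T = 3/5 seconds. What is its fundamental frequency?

The fundamental frequency is the reciprocal of the period.
f = 1/T = 1/(3/5) = 5/3 Hz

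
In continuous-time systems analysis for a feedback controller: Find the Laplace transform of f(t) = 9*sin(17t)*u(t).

Standard pair: sin(wt)*u(t) <-> w/(s^2+w^2)
With w = 17: L{9*sin(17t)*u(t)} = 153/(s^2+289)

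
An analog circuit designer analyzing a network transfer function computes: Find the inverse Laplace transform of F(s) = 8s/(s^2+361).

Standard pair: s/(s^2+w^2) <-> cos(wt)*u(t)
With k=8, w=19: f(t) = 8*cos(19t)*u(t)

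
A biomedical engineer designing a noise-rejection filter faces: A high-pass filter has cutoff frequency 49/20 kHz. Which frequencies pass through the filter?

A high-pass filter passes all frequencies above the cutoff frequency 49/20 kHz and attenuates lower frequencies.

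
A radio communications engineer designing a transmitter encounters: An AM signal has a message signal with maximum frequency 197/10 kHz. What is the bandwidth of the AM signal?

In AM (double-sideband), the bandwidth is twice the message frequency.
BW = 2 * f_m = 2 * 197/10 kHz = 197/5 kHz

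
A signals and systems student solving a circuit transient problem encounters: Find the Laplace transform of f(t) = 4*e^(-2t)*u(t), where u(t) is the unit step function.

Standard Laplace transform pair:
e^(-at)*u(t) <-> 1/(s+a)
With a = 2: L{4*e^(-2t)*u(t)} = 4/(s+2), ROC: Re(s) > -2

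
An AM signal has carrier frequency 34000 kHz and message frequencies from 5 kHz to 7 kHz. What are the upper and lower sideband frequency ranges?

Upper sideband (USB) = fc + [fm_low, fm_high] = 34000 + [5, 7] = [34005, 34007] kHz
Lower sideband (LSB) = fc - [fm_high, fm_low] = 34000 - [7, 5] = [33993, 33995] kHz
Total occupied spectrum: 33993 kHz to 34007 kHz (plus carrier at 34000 kHz)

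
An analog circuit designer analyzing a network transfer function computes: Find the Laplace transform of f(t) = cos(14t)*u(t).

Standard pair: cos(wt)*u(t) <-> s/(s^2+w^2)
With w = 14: L{cos(14t)*u(t)} = s/(s^2+196)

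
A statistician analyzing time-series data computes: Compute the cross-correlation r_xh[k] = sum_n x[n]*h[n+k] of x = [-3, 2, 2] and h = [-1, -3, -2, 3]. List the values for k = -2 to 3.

Both sequences indexed from 0 and zero outside their support.
Lags with overlap: k = -2 to 3.
  r_xh[-2] = x[2]*h[0] = -2
  r_xh[-1] = x[1]*h[0] + x[2]*h[1] = -8
  r_xh[0] = x[0]*h[0] + x[1]*h[1] + x[2]*h[2] = -7
  r_xh[1] = x[0]*h[1] + x[1]*h[2] + x[2]*h[3] = 11
  r_xh[2] = x[0]*h[2] + x[1]*h[3] = 12
  r_xh[3] = x[0]*h[3] = -9
r_xh = [-2, -8, -7, 11, 12, -9] (for k = -2, ..., 3)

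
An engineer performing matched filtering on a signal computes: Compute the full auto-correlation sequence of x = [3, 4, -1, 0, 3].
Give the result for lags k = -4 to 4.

r_xx[k] = sum_m x[m]*x[m+k], indexed from 0, for k = -4 to 4:
  r_xx[-4] = x[4]*x[0] = 9
  r_xx[-3] = x[3]*x[0] + x[4]*x[1] = 12
  r_xx[-2] = x[2]*x[0] + x[3]*x[1] + x[4]*x[2] = -6
  r_xx[-1] = x[1]*x[0] + x[2]*x[1] + x[3]*x[2] + x[4]*x[3] = 8
  r_xx[0] = x[0]*x[0] + x[1]*x[1] + x[2]*x[2] + x[3]*x[3] + x[4]*x[4] = 35
  r_xx[1] = x[0]*x[1] + x[1]*x[2] + x[2]*x[3] + x[3]*x[4] = 8
  r_xx[2] = x[0]*x[2] + x[1]*x[3] + x[2]*x[4] = -6
  r_xx[3] = x[0]*x[3] + x[1]*x[4] = 12
  r_xx[4] = x[0]*x[4] = 9
r_xx = [9, 12, -6, 8, 35, 8, -6, 12, 9]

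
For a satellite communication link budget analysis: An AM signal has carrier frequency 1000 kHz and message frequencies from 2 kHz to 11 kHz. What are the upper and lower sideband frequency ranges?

Upper sideband (USB) = fc + [fm_low, fm_high] = 1000 + [2, 11] = [1002, 1011] kHz
Lower sideband (LSB) = fc - [fm_high, fm_low] = 1000 - [11, 2] = [989, 998] kHz
Total occupied spectrum: 989 kHz to 1011 kHz (plus carrier at 1000 kHz)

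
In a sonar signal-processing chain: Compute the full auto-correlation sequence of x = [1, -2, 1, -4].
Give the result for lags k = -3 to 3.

r_xx[k] = sum_m x[m]*x[m+k], indexed from 0, for k = -3 to 3:
  r_xx[-3] = x[3]*x[0] = -4
  r_xx[-2] = x[2]*x[0] + x[3]*x[1] = 9
  r_xx[-1] = x[1]*x[0] + x[2]*x[1] + x[3]*x[2] = -8
  r_xx[0] = x[0]*x[0] + x[1]*x[1] + x[2]*x[2] + x[3]*x[3] = 22
  r_xx[1] = x[0]*x[1] + x[1]*x[2] + x[2]*x[3] = -8
  r_xx[2] = x[0]*x[2] + x[1]*x[3] = 9
  r_xx[3] = x[0]*x[3] = -4
r_xx = [-4, 9, -8, 22, -8, 9, -4]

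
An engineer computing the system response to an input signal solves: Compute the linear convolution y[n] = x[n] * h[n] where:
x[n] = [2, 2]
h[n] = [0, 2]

y[n] = sum_k x[k]*h[n-k]. Output length = len(x) + len(h) - 1 = 2 + 2 - 1 = 3.
y[0] = 2*0 = 0
y[1] = 2*0 + 2*2 = 4
y[2] = 2*2 = 4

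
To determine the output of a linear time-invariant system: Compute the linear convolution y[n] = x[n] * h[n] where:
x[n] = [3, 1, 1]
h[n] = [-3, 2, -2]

y[n] = sum_k x[k]*h[n-k]. Output length = len(x) + len(h) - 1 = 3 + 3 - 1 = 5.
y[0] = 3*-3 = -9
y[1] = 1*-3 + 3*2 = 3
y[2] = 1*-3 + 1*2 + 3*-2 = -7
y[3] = 1*2 + 1*-2 = 0
y[4] = 1*-2 = -2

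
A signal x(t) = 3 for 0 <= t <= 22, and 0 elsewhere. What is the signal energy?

Energy = integral of |x(t)|^2 dt over the signal duration
= 3^2 * 22 = 9 * 22 = 198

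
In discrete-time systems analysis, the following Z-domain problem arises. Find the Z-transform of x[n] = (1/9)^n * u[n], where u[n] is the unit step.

The Z-transform of a^n * u[n] is z/(z-a) for |z| > |a|.
Here a = 1/9, so X(z) = z/(z - (1/9)) = 9z/(9z - 1)
ROC: |z| > 1/9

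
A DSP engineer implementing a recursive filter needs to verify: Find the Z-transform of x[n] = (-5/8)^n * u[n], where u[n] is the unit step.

The Z-transform of a^n * u[n] is z/(z-a) for |z| > |a|.
Here a = -5/8, so X(z) = z/(z - (-5/8)) = 8z/(8z + 5)
ROC: |z| > 5/8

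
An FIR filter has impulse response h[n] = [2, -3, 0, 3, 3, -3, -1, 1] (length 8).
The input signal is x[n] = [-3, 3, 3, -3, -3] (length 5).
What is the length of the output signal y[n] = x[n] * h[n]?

For linear convolution, the output length is:
len(y) = len(x) + len(h) - 1 = 5 + 8 - 1 = 12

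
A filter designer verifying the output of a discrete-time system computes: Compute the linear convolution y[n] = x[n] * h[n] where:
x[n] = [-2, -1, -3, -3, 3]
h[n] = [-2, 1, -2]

y[n] = sum_k x[k]*h[n-k]. Output length = len(x) + len(h) - 1 = 5 + 3 - 1 = 7.
y[0] = -2*-2 = 4
y[1] = -1*-2 + -2*1 = 0
y[2] = -3*-2 + -1*1 + -2*-2 = 9
y[3] = -3*-2 + -3*1 + -1*-2 = 5
y[4] = 3*-2 + -3*1 + -3*-2 = -3
y[5] = 3*1 + -3*-2 = 9
y[6] = 3*-2 = -6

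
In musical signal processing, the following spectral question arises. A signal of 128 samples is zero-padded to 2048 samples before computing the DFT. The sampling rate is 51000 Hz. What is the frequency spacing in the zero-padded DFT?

Original DFT: N = 128, resolution = f_s/N = 51000/128 = 6375/16 Hz
Zero-padded DFT: N = 2048, resolution = f_s/N = 51000/2048 = 6375/256 Hz
Zero-padding interpolates the spectrum (finer frequency grid)
but does NOT improve the true spectral resolution (ability to resolve close frequencies).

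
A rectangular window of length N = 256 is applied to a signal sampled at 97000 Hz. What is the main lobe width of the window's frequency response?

For a rectangular window of length N,
the main lobe width in frequency is 2*f_s/N.
= 2*97000/256 = 12125/16 Hz
This determines the minimum frequency separation for resolving two sinusoids.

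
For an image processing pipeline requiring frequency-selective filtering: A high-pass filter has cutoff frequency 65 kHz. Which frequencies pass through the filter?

A high-pass filter passes all frequencies above the cutoff frequency 65 kHz and attenuates lower frequencies.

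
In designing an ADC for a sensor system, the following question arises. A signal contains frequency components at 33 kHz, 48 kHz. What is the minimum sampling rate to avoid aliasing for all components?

The highest frequency component is f_max = 48 kHz.
Nyquist rate = 2 * f_max = 2 * 48 kHz = 96 kHz.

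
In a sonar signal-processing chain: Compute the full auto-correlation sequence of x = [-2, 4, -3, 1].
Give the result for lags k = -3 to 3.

r_xx[k] = sum_m x[m]*x[m+k], indexed from 0, for k = -3 to 3:
  r_xx[-3] = x[3]*x[0] = -2
  r_xx[-2] = x[2]*x[0] + x[3]*x[1] = 10
  r_xx[-1] = x[1]*x[0] + x[2]*x[1] + x[3]*x[2] = -23
  r_xx[0] = x[0]*x[0] + x[1]*x[1] + x[2]*x[2] + x[3]*x[3] = 30
  r_xx[1] = x[0]*x[1] + x[1]*x[2] + x[2]*x[3] = -23
  r_xx[2] = x[0]*x[2] + x[1]*x[3] = 10
  r_xx[3] = x[0]*x[3] = -2
r_xx = [-2, 10, -23, 30, -23, 10, -2]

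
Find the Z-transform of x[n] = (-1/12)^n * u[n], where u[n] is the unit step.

The Z-transform of a^n * u[n] is z/(z-a) for |z| > |a|.
Here a = -1/12, so X(z) = z/(z - (-1/12)) = 12z/(12z + 1)
ROC: |z| > 1/12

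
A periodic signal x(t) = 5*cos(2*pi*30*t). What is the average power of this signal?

Average power of A*cos(wt) is A^2/2.
P = 5^2 / 2 = 25/2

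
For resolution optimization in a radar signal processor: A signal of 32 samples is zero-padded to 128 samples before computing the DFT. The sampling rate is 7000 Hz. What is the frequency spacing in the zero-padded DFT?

Original DFT: N = 32, resolution = f_s/N = 7000/32 = 875/4 Hz
Zero-padded DFT: N = 128, resolution = f_s/N = 7000/128 = 875/16 Hz
Zero-padding interpolates the spectrum (finer frequency grid)
but does NOT improve the true spectral resolution (ability to resolve close frequencies).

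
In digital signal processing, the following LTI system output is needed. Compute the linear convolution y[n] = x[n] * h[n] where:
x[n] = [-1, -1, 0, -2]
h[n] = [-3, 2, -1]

y[n] = sum_k x[k]*h[n-k]. Output length = len(x) + len(h) - 1 = 4 + 3 - 1 = 6.
y[0] = -1*-3 = 3
y[1] = -1*-3 + -1*2 = 1
y[2] = 0*-3 + -1*2 + -1*-1 = -1
y[3] = -2*-3 + 0*2 + -1*-1 = 7
y[4] = -2*2 + 0*-1 = -4
y[5] = -2*-1 = 2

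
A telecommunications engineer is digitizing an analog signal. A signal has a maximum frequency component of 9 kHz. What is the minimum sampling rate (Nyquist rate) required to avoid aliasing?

By the Nyquist-Shannon sampling theorem,
the minimum sampling rate (Nyquist rate) must be at least 2 * f_max.
Nyquist rate = 2 * 9 kHz = 18 kHz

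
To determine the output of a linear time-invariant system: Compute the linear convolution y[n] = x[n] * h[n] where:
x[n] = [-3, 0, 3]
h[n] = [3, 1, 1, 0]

y[n] = sum_k x[k]*h[n-k]. Output length = len(x) + len(h) - 1 = 3 + 4 - 1 = 6.
y[0] = -3*3 = -9
y[1] = 0*3 + -3*1 = -3
y[2] = 3*3 + 0*1 + -3*1 = 6
y[3] = 3*1 + 0*1 + -3*0 = 3
y[4] = 3*1 + 0*0 = 3
y[5] = 3*0 = 0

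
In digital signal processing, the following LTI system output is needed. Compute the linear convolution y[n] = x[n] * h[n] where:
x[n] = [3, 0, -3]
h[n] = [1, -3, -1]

y[n] = sum_k x[k]*h[n-k]. Output length = len(x) + len(h) - 1 = 3 + 3 - 1 = 5.
y[0] = 3*1 = 3
y[1] = 0*1 + 3*-3 = -9
y[2] = -3*1 + 0*-3 + 3*-1 = -6
y[3] = -3*-3 + 0*-1 = 9
y[4] = -3*-1 = 3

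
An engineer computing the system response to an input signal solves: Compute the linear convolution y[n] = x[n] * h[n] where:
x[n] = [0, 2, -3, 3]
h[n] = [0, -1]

y[n] = sum_k x[k]*h[n-k]. Output length = len(x) + len(h) - 1 = 4 + 2 - 1 = 5.
y[0] = 0*0 = 0
y[1] = 2*0 + 0*-1 = 0
y[2] = -3*0 + 2*-1 = -2
y[3] = 3*0 + -3*-1 = 3
y[4] = 3*-1 = -3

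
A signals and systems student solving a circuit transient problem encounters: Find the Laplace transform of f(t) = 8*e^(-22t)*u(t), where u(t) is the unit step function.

Standard Laplace transform pair:
e^(-at)*u(t) <-> 1/(s+a)
With a = 22: L{8*e^(-22t)*u(t)} = 8/(s+22), ROC: Re(s) > -22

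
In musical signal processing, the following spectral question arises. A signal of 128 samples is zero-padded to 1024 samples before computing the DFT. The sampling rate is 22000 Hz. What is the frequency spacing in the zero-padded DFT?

Original DFT: N = 128, resolution = f_s/N = 22000/128 = 1375/8 Hz
Zero-padded DFT: N = 1024, resolution = f_s/N = 22000/1024 = 1375/64 Hz
Zero-padding interpolates the spectrum (finer frequency grid)
but does NOT improve the true spectral resolution (ability to resolve close frequencies).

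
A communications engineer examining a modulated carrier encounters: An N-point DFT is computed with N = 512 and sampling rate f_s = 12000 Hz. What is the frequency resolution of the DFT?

DFT frequency resolution = f_s / N
= 12000 / 512 = 375/16 Hz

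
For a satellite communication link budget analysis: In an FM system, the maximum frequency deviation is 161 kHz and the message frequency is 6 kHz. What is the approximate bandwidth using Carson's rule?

Carson's rule: BW = 2*(delta_f + f_m)
= 2*(161 + 6) kHz = 334 kHz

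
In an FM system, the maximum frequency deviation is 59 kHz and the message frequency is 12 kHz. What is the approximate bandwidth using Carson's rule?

Carson's rule: BW = 2*(delta_f + f_m)
= 2*(59 + 12) kHz = 142 kHz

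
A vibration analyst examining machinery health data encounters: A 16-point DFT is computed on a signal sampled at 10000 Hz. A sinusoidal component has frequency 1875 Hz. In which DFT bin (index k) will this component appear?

DFT frequency resolution = f_s/N = 10000/16 = 625 Hz
Bin index k = f_signal / resolution = 1875 / 625 = 3
The signal frequency 1875 Hz falls in DFT bin k = 3.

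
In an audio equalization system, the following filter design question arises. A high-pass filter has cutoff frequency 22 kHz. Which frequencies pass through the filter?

A high-pass filter passes all frequencies above the cutoff frequency 22 kHz and attenuates lower frequencies.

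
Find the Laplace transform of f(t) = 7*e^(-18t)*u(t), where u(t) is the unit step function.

Standard Laplace transform pair:
e^(-at)*u(t) <-> 1/(s+a)
With a = 18: L{7*e^(-18t)*u(t)} = 7/(s+18), ROC: Re(s) > -18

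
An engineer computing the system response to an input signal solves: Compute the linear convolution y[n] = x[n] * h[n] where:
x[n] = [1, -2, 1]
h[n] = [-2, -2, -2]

y[n] = sum_k x[k]*h[n-k]. Output length = len(x) + len(h) - 1 = 3 + 3 - 1 = 5.
y[0] = 1*-2 = -2
y[1] = -2*-2 + 1*-2 = 2
y[2] = 1*-2 + -2*-2 + 1*-2 = 0
y[3] = 1*-2 + -2*-2 = 2
y[4] = 1*-2 = -2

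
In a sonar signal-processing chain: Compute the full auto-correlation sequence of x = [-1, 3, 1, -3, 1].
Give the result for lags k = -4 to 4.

r_xx[k] = sum_m x[m]*x[m+k], indexed from 0, for k = -4 to 4:
  r_xx[-4] = x[4]*x[0] = -1
  r_xx[-3] = x[3]*x[0] + x[4]*x[1] = 6
  r_xx[-2] = x[2]*x[0] + x[3]*x[1] + x[4]*x[2] = -9
  r_xx[-1] = x[1]*x[0] + x[2]*x[1] + x[3]*x[2] + x[4]*x[3] = -6
  r_xx[0] = x[0]*x[0] + x[1]*x[1] + x[2]*x[2] + x[3]*x[3] + x[4]*x[4] = 21
  r_xx[1] = x[0]*x[1] + x[1]*x[2] + x[2]*x[3] + x[3]*x[4] = -6
  r_xx[2] = x[0]*x[2] + x[1]*x[3] + x[2]*x[4] = -9
  r_xx[3] = x[0]*x[3] + x[1]*x[4] = 6
  r_xx[4] = x[0]*x[4] = -1
r_xx = [-1, 6, -9, -6, 21, -6, -9, 6, -1]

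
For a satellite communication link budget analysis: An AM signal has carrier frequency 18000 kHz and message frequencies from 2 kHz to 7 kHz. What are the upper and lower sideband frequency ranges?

Upper sideband (USB) = fc + [fm_low, fm_high] = 18000 + [2, 7] = [18002, 18007] kHz
Lower sideband (LSB) = fc - [fm_high, fm_low] = 18000 - [7, 2] = [17993, 17998] kHz
Total occupied spectrum: 17993 kHz to 18007 kHz (plus carrier at 18000 kHz)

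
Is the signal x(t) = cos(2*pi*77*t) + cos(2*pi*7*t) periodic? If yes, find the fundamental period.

f1 = 77 Hz, f2 = 7 Hz
Period T1 = 1/77, T2 = 1/7
Ratio T1/T2 = 7/77, which is rational.
The signal is periodic with fundamental period T = 1/GCD(77,7) = 1/7 s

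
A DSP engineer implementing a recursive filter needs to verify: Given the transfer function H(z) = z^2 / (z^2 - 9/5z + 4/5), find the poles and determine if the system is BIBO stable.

Poles are roots of the denominator: z^2 - 9/5z + 4/5 = 0.
Quadratic formula: z = [-(-9/5) +/- sqrt((-9/5)^2 - 4*(4/5))] / 2
Discriminant = 81/25 - 16/5 = 1/25; sqrt = 1/5.
z = (9/5 +/- 1/5) / 2 => z = 1 or z = 4/5.
|p1| = 1, |p2| = 4/5.
For BIBO stability, all poles must lie inside the unit circle (|p| < 1).
System is UNSTABLE since at least one |p| >= 1.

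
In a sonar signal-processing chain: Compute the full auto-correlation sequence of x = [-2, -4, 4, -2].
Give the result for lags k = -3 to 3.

r_xx[k] = sum_m x[m]*x[m+k], indexed from 0, for k = -3 to 3:
  r_xx[-3] = x[3]*x[0] = 4
  r_xx[-2] = x[2]*x[0] + x[3]*x[1] = 0
  r_xx[-1] = x[1]*x[0] + x[2]*x[1] + x[3]*x[2] = -16
  r_xx[0] = x[0]*x[0] + x[1]*x[1] + x[2]*x[2] + x[3]*x[3] = 40
  r_xx[1] = x[0]*x[1] + x[1]*x[2] + x[2]*x[3] = -16
  r_xx[2] = x[0]*x[2] + x[1]*x[3] = 0
  r_xx[3] = x[0]*x[3] = 4
r_xx = [4, 0, -16, 40, -16, 0, 4]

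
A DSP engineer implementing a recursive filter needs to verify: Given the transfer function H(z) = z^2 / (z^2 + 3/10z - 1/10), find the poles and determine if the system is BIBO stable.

Poles are roots of the denominator: z^2 + 3/10z - 1/10 = 0.
Quadratic formula: z = [-(3/10) +/- sqrt((3/10)^2 - 4*(-1/10))] / 2
Discriminant = 9/100 + 2/5 = 49/100; sqrt = 7/10.
z = (-3/10 +/- 7/10) / 2 => z = 1/5 or z = -1/2.
|p1| = 1/5, |p2| = 1/2.
For BIBO stability, all poles must lie inside the unit circle (|p| < 1).
System is STABLE since both |p| < 1.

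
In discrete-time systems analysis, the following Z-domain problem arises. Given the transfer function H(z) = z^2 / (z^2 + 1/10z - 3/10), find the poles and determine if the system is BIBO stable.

Poles are roots of the denominator: z^2 + 1/10z - 3/10 = 0.
Quadratic formula: z = [-(1/10) +/- sqrt((1/10)^2 - 4*(-3/10))] / 2
Discriminant = 1/100 + 6/5 = 121/100; sqrt = 11/10.
z = (-1/10 +/- 11/10) / 2 => z = 1/2 or z = -3/5.
|p1| = 3/5, |p2| = 1/2.
For BIBO stability, all poles must lie inside the unit circle (|p| < 1).
System is STABLE since both |p| < 1.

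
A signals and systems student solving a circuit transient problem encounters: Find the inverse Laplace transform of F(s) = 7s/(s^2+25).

Standard pair: s/(s^2+w^2) <-> cos(wt)*u(t)
With k=7, w=5: f(t) = 7*cos(5t)*u(t)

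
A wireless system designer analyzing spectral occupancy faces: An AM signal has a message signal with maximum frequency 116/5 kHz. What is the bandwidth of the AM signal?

In AM (double-sideband), the bandwidth is twice the message frequency.
BW = 2 * f_m = 2 * 116/5 kHz = 232/5 kHz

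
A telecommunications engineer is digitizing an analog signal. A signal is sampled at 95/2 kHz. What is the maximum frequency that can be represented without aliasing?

The maximum frequency that can be represented without aliasing
is the Nyquist frequency: f_max = f_s / 2 = 95/2 kHz / 2 = 95/4 kHz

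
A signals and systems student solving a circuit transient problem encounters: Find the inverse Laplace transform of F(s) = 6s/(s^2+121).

Standard pair: s/(s^2+w^2) <-> cos(wt)*u(t)
With k=6, w=11: f(t) = 6*cos(11t)*u(t)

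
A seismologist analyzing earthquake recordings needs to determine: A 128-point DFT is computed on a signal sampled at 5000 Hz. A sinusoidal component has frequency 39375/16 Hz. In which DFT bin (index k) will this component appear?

DFT frequency resolution = f_s/N = 5000/128 = 625/16 Hz
Bin index k = f_signal / resolution = 39375/16 / 625/16 = 63
The signal frequency 39375/16 Hz falls in DFT bin k = 63.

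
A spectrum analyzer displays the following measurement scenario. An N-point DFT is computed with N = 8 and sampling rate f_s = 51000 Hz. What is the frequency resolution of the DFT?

DFT frequency resolution = f_s / N
= 51000 / 8 = 6375 Hz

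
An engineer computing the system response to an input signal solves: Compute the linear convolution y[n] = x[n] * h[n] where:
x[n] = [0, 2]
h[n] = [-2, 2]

y[n] = sum_k x[k]*h[n-k]. Output length = len(x) + len(h) - 1 = 2 + 2 - 1 = 3.
y[0] = 0*-2 = 0
y[1] = 2*-2 + 0*2 = -4
y[2] = 2*2 = 4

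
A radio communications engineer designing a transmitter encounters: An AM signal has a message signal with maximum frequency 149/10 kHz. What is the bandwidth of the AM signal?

In AM (double-sideband), the bandwidth is twice the message frequency.
BW = 2 * f_m = 2 * 149/10 kHz = 149/5 kHz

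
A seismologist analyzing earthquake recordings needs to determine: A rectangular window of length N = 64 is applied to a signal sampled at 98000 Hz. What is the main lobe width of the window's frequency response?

For a rectangular window of length N,
the main lobe width in frequency is 2*f_s/N.
= 2*98000/64 = 6125/2 Hz
This determines the minimum frequency separation for resolving two sinusoids.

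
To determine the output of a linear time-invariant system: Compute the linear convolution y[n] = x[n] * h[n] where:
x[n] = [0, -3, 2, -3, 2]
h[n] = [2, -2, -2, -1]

y[n] = sum_k x[k]*h[n-k]. Output length = len(x) + len(h) - 1 = 5 + 4 - 1 = 8.
y[0] = 0*2 = 0
y[1] = -3*2 + 0*-2 = -6
y[2] = 2*2 + -3*-2 + 0*-2 = 10
y[3] = -3*2 + 2*-2 + -3*-2 + 0*-1 = -4
y[4] = 2*2 + -3*-2 + 2*-2 + -3*-1 = 9
y[5] = 2*-2 + -3*-2 + 2*-1 = 0
y[6] = 2*-2 + -3*-1 = -1
y[7] = 2*-1 = -2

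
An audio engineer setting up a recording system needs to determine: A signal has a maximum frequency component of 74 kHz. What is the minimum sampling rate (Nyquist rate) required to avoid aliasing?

By the Nyquist-Shannon sampling theorem,
the minimum sampling rate (Nyquist rate) must be at least 2 * f_max.
Nyquist rate = 2 * 74 kHz = 148 kHz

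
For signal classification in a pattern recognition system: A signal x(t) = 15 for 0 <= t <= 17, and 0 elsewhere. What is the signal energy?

Energy = integral of |x(t)|^2 dt over the signal duration
= 15^2 * 17 = 225 * 17 = 3825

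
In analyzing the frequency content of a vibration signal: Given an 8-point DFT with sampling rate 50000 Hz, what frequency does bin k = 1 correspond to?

The frequency of DFT bin k is: f_k = k * f_s / N
f_1 = 1 * 50000 / 8 = 6250 Hz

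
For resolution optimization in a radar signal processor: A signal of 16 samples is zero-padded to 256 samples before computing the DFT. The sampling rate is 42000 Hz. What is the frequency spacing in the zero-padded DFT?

Original DFT: N = 16, resolution = f_s/N = 42000/16 = 2625 Hz
Zero-padded DFT: N = 256, resolution = f_s/N = 42000/256 = 2625/16 Hz
Zero-padding interpolates the spectrum (finer frequency grid)
but does NOT improve the true spectral resolution (ability to resolve close frequencies).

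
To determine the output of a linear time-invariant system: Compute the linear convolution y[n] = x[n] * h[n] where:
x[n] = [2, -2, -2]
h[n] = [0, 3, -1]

y[n] = sum_k x[k]*h[n-k]. Output length = len(x) + len(h) - 1 = 3 + 3 - 1 = 5.
y[0] = 2*0 = 0
y[1] = -2*0 + 2*3 = 6
y[2] = -2*0 + -2*3 + 2*-1 = -8
y[3] = -2*3 + -2*-1 = -4
y[4] = -2*-1 = 2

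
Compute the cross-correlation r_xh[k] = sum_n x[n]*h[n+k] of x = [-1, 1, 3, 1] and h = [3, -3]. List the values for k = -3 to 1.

Both sequences indexed from 0 and zero outside their support.
Lags with overlap: k = -3 to 1.
  r_xh[-3] = x[3]*h[0] = 3
  r_xh[-2] = x[2]*h[0] + x[3]*h[1] = 6
  r_xh[-1] = x[1]*h[0] + x[2]*h[1] = -6
  r_xh[0] = x[0]*h[0] + x[1]*h[1] = -6
  r_xh[1] = x[0]*h[1] = 3
r_xh = [3, 6, -6, -6, 3] (for k = -3, ..., 1)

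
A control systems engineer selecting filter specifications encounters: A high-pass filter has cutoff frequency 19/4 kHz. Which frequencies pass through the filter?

A high-pass filter passes all frequencies above the cutoff frequency 19/4 kHz and attenuates lower frequencies.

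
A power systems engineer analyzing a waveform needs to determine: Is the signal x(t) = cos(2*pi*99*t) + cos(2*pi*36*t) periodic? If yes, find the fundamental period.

f1 = 99 Hz, f2 = 36 Hz
Period T1 = 1/99, T2 = 1/36
Ratio T1/T2 = 36/99, which is rational.
The signal is periodic with fundamental period T = 1/GCD(99,36) = 1/9 s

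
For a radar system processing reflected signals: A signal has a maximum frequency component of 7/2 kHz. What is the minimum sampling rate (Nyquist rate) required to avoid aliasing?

By the Nyquist-Shannon sampling theorem,
the minimum sampling rate (Nyquist rate) must be at least 2 * f_max.
Nyquist rate = 2 * 7/2 kHz = 7 kHz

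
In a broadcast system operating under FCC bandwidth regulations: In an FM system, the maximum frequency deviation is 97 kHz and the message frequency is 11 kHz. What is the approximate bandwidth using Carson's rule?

Carson's rule: BW = 2*(delta_f + f_m)
= 2*(97 + 11) kHz = 216 kHz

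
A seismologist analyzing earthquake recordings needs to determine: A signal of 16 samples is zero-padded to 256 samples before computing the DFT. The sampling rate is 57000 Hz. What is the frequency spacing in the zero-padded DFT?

Original DFT: N = 16, resolution = f_s/N = 57000/16 = 7125/2 Hz
Zero-padded DFT: N = 256, resolution = f_s/N = 57000/256 = 7125/32 Hz
Zero-padding interpolates the spectrum (finer frequency grid)
but does NOT improve the true spectral resolution (ability to resolve close frequencies).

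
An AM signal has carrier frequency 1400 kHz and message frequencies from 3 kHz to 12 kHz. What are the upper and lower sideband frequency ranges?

Upper sideband (USB) = fc + [fm_low, fm_high] = 1400 + [3, 12] = [1403, 1412] kHz
Lower sideband (LSB) = fc - [fm_high, fm_low] = 1400 - [12, 3] = [1388, 1397] kHz
Total occupied spectrum: 1388 kHz to 1412 kHz (plus carrier at 1400 kHz)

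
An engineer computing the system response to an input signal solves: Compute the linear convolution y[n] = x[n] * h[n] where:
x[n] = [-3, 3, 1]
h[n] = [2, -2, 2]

y[n] = sum_k x[k]*h[n-k]. Output length = len(x) + len(h) - 1 = 3 + 3 - 1 = 5.
y[0] = -3*2 = -6
y[1] = 3*2 + -3*-2 = 12
y[2] = 1*2 + 3*-2 + -3*2 = -10
y[3] = 1*-2 + 3*2 = 4
y[4] = 1*2 = 2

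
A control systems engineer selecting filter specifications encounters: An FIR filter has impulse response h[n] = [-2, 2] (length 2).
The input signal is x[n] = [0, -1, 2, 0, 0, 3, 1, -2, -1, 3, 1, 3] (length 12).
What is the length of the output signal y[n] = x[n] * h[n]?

For linear convolution, the output length is:
len(y) = len(x) + len(h) - 1 = 12 + 2 - 1 = 13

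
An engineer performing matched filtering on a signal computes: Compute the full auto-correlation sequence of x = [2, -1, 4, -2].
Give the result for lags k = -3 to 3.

r_xx[k] = sum_m x[m]*x[m+k], indexed from 0, for k = -3 to 3:
  r_xx[-3] = x[3]*x[0] = -4
  r_xx[-2] = x[2]*x[0] + x[3]*x[1] = 10
  r_xx[-1] = x[1]*x[0] + x[2]*x[1] + x[3]*x[2] = -14
  r_xx[0] = x[0]*x[0] + x[1]*x[1] + x[2]*x[2] + x[3]*x[3] = 25
  r_xx[1] = x[0]*x[1] + x[1]*x[2] + x[2]*x[3] = -14
  r_xx[2] = x[0]*x[2] + x[1]*x[3] = 10
  r_xx[3] = x[0]*x[3] = -4
r_xx = [-4, 10, -14, 25, -14, 10, -4]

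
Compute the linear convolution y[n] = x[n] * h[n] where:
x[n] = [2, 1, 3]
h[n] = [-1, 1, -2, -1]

y[n] = sum_k x[k]*h[n-k]. Output length = len(x) + len(h) - 1 = 3 + 4 - 1 = 6.
y[0] = 2*-1 = -2
y[1] = 1*-1 + 2*1 = 1
y[2] = 3*-1 + 1*1 + 2*-2 = -6
y[3] = 3*1 + 1*-2 + 2*-1 = -1
y[4] = 3*-2 + 1*-1 = -7
y[5] = 3*-1 = -3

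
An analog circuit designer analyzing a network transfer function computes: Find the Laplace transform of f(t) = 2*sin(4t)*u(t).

Standard pair: sin(wt)*u(t) <-> w/(s^2+w^2)
With w = 4: L{2*sin(4t)*u(t)} = 8/(s^2+16)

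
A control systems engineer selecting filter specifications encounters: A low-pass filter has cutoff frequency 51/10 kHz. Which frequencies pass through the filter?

A low-pass filter passes all frequencies below the cutoff frequency 51/10 kHz and attenuates higher frequencies.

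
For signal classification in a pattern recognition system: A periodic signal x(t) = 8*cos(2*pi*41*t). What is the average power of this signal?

Average power of A*cos(wt) is A^2/2.
P = 8^2 / 2 = 64/2 = 32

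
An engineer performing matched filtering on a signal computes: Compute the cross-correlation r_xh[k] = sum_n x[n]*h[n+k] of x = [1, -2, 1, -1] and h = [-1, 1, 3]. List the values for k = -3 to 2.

Both sequences indexed from 0 and zero outside their support.
Lags with overlap: k = -3 to 2.
  r_xh[-3] = x[3]*h[0] = 1
  r_xh[-2] = x[2]*h[0] + x[3]*h[1] = -2
  r_xh[-1] = x[1]*h[0] + x[2]*h[1] + x[3]*h[2] = 0
  r_xh[0] = x[0]*h[0] + x[1]*h[1] + x[2]*h[2] = 0
  r_xh[1] = x[0]*h[1] + x[1]*h[2] = -5
  r_xh[2] = x[0]*h[2] = 3
r_xh = [1, -2, 0, 0, -5, 3] (for k = -3, ..., 2)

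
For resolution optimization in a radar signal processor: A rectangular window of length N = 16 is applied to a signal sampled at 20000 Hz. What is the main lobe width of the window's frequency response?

For a rectangular window of length N,
the main lobe width in frequency is 2*f_s/N.
= 2*20000/16 = 2500 Hz
This determines the minimum frequency separation for resolving two sinusoids.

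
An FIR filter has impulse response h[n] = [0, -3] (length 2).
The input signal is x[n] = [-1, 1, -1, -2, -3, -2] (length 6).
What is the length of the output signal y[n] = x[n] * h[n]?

For linear convolution, the output length is:
len(y) = len(x) + len(h) - 1 = 6 + 2 - 1 = 7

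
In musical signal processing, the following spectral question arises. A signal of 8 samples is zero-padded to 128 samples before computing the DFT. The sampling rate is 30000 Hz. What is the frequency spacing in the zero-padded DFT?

Original DFT: N = 8, resolution = f_s/N = 30000/8 = 3750 Hz
Zero-padded DFT: N = 128, resolution = f_s/N = 30000/128 = 1875/8 Hz
Zero-padding interpolates the spectrum (finer frequency grid)
but does NOT improve the true spectral resolution (ability to resolve close frequencies).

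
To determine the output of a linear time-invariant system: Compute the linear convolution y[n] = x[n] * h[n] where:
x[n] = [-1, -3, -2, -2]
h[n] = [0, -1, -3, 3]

y[n] = sum_k x[k]*h[n-k]. Output length = len(x) + len(h) - 1 = 4 + 4 - 1 = 7.
y[0] = -1*0 = 0
y[1] = -3*0 + -1*-1 = 1
y[2] = -2*0 + -3*-1 + -1*-3 = 6
y[3] = -2*0 + -2*-1 + -3*-3 + -1*3 = 8
y[4] = -2*-1 + -2*-3 + -3*3 = -1
y[5] = -2*-3 + -2*3 = 0
y[6] = -2*3 = -6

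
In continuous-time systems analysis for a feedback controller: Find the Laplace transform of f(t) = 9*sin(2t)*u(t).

Standard pair: sin(wt)*u(t) <-> w/(s^2+w^2)
With w = 2: L{9*sin(2t)*u(t)} = 18/(s^2+4)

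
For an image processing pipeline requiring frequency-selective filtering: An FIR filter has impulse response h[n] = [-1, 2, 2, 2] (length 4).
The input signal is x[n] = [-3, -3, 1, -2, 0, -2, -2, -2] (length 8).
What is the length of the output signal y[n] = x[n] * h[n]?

For linear convolution, the output length is:
len(y) = len(x) + len(h) - 1 = 8 + 4 - 1 = 11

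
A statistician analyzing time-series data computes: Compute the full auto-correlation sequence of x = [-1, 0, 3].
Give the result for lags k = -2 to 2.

r_xx[k] = sum_m x[m]*x[m+k], indexed from 0, for k = -2 to 2:
  r_xx[-2] = x[2]*x[0] = -3
  r_xx[-1] = x[1]*x[0] + x[2]*x[1] = 0
  r_xx[0] = x[0]*x[0] + x[1]*x[1] + x[2]*x[2] = 10
  r_xx[1] = x[0]*x[1] + x[1]*x[2] = 0
  r_xx[2] = x[0]*x[2] = -3
r_xx = [-3, 0, 10, 0, -3]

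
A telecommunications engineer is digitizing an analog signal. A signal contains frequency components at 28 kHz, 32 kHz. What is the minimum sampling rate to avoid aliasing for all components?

The highest frequency component is f_max = 32 kHz.
Nyquist rate = 2 * f_max = 2 * 32 kHz = 64 kHz.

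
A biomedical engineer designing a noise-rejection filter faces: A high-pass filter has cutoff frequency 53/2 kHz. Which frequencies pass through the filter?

A high-pass filter passes all frequencies above the cutoff frequency 53/2 kHz and attenuates lower frequencies.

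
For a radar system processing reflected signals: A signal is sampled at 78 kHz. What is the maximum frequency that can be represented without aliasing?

The maximum frequency that can be represented without aliasing
is the Nyquist frequency: f_max = f_s / 2 = 78 kHz / 2 = 39 kHz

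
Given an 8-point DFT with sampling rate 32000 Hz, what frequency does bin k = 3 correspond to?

The frequency of DFT bin k is: f_k = k * f_s / N
f_3 = 3 * 32000 / 8 = 12000 Hz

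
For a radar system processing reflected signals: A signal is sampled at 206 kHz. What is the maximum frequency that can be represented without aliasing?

The maximum frequency that can be represented without aliasing
is the Nyquist frequency: f_max = f_s / 2 = 206 kHz / 2 = 103 kHz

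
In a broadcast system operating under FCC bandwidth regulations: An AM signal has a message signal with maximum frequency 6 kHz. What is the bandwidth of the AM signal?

In AM (double-sideband), the bandwidth is twice the message frequency.
BW = 2 * f_m = 2 * 6 kHz = 12 kHz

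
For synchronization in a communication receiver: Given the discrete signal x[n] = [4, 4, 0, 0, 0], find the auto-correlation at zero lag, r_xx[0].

The auto-correlation at zero lag r_xx[0] equals the signal energy.
r_xx[0] = sum of x[n]^2 = 4^2 + 4^2 + 0^2 + 0^2 + 0^2
= 16 + 16 + 0 + 0 + 0 = 32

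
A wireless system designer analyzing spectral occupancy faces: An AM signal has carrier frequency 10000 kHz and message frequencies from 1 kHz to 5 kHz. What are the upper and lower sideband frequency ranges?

Upper sideband (USB) = fc + [fm_low, fm_high] = 10000 + [1, 5] = [10001, 10005] kHz
Lower sideband (LSB) = fc - [fm_high, fm_low] = 10000 - [5, 1] = [9995, 9999] kHz
Total occupied spectrum: 9995 kHz to 10005 kHz (plus carrier at 10000 kHz)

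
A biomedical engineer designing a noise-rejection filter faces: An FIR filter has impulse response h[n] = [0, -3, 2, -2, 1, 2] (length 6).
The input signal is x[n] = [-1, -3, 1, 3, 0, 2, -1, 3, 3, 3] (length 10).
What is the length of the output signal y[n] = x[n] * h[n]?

For linear convolution, the output length is:
len(y) = len(x) + len(h) - 1 = 10 + 6 - 1 = 15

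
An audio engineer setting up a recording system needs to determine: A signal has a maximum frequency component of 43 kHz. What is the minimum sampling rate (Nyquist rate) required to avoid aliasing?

By the Nyquist-Shannon sampling theorem,
the minimum sampling rate (Nyquist rate) must be at least 2 * f_max.
Nyquist rate = 2 * 43 kHz = 86 kHz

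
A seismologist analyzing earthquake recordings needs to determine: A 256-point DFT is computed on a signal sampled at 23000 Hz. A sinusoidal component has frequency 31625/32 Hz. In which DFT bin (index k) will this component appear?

DFT frequency resolution = f_s/N = 23000/256 = 2875/32 Hz
Bin index k = f_signal / resolution = 31625/32 / 2875/32 = 11
The signal frequency 31625/32 Hz falls in DFT bin k = 11.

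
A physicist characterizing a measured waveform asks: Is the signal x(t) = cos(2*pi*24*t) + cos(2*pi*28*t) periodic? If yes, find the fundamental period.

f1 = 24 Hz, f2 = 28 Hz
Period T1 = 1/24, T2 = 1/28
Ratio T1/T2 = 28/24, which is rational.
The signal is periodic with fundamental period T = 1/GCD(24,28) = 1/4 s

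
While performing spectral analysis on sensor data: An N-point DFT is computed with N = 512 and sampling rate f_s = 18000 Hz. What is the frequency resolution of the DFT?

DFT frequency resolution = f_s / N
= 18000 / 512 = 1125/32 Hz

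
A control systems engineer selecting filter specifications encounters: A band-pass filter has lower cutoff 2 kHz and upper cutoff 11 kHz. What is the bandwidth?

Bandwidth = f_high - f_low
= 11 kHz - 2 kHz = 9 kHz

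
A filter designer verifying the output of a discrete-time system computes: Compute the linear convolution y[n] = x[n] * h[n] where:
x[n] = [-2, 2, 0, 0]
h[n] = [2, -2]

y[n] = sum_k x[k]*h[n-k]. Output length = len(x) + len(h) - 1 = 4 + 2 - 1 = 5.
y[0] = -2*2 = -4
y[1] = 2*2 + -2*-2 = 8
y[2] = 0*2 + 2*-2 = -4
y[3] = 0*2 + 0*-2 = 0
y[4] = 0*-2 = 0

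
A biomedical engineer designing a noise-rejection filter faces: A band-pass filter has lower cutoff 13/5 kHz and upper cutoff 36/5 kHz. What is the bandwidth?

Bandwidth = f_high - f_low
= 36/5 kHz - 13/5 kHz = 23/5 kHz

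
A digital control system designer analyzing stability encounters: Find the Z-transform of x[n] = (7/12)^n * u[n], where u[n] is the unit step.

The Z-transform of a^n * u[n] is z/(z-a) for |z| > |a|.
Here a = 7/12, so X(z) = z/(z - (7/12)) = 12z/(12z - 7)
ROC: |z| > 7/12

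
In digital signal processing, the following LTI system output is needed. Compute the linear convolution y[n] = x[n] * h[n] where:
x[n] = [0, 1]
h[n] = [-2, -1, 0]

y[n] = sum_k x[k]*h[n-k]. Output length = len(x) + len(h) - 1 = 2 + 3 - 1 = 4.
y[0] = 0*-2 = 0
y[1] = 1*-2 + 0*-1 = -2
y[2] = 1*-1 + 0*0 = -1
y[3] = 1*0 = 0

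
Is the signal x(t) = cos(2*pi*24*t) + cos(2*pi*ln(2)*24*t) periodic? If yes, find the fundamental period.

f1 = 24 Hz, f2 = 24*ln(2) Hz
Ratio f2/f1 = ln(2), which is irrational.
Since the frequency ratio is irrational, no common period exists.
The signal is not periodic.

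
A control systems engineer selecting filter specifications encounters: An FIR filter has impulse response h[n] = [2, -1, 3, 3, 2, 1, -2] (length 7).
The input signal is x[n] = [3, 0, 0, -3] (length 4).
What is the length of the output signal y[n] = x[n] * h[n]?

For linear convolution, the output length is:
len(y) = len(x) + len(h) - 1 = 4 + 7 - 1 = 10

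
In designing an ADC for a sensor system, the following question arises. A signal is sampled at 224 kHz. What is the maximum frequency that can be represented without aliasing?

The maximum frequency that can be represented without aliasing
is the Nyquist frequency: f_max = f_s / 2 = 224 kHz / 2 = 112 kHz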